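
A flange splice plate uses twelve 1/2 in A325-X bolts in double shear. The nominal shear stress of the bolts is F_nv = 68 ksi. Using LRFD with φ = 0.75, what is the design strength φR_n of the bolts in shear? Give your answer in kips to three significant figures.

A_b = π × 0.5² / 4 = 0.1963 in².
R_n = F_nv · A_b · n · n_s = 68 × 0.1963 × 12 × 2 = 320.4 kips.
Design strength φR_n = 0.75 × 320.4 = 240 kips.

240 kips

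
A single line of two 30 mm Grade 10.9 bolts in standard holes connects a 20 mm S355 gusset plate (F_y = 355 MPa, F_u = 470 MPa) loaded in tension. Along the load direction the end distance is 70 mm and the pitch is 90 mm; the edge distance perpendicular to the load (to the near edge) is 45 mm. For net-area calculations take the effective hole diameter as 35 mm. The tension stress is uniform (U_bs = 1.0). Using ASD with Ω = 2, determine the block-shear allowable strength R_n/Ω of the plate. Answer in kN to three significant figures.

Shear plane L_v = 70 + 1·90 = 160 mm; A_gv = 160 × 20 = 3200 mm².
A_nv = (160 − 1.5·35) × 20 = 2150 mm².
A_nt = (45 − 0.5·35) × 20 = 550 mm².
0.6 F_u A_nv = 606.3 kN; 0.6 F_y A_gv = 681.6 kN → shear rupture governs the shear term.
R_n = 606.3 + 1.0 × 470 × 550 / 1000 = 864.8 kN.
Allowable strength R_n/Ω = 864.8 / 2 = 432 kN.

432 kN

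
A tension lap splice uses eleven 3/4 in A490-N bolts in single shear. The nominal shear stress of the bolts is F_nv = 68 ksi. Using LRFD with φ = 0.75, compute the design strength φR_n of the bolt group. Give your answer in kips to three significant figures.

A_b = π × 0.75² / 4 = 0.4418 in².
R_n = F_nv · A_b · n · n_s = 68 × 0.4418 × 11 × 1 = 330.5 kips.
Design strength φR_n = 0.75 × 330.5 = 248 kips.

248 kips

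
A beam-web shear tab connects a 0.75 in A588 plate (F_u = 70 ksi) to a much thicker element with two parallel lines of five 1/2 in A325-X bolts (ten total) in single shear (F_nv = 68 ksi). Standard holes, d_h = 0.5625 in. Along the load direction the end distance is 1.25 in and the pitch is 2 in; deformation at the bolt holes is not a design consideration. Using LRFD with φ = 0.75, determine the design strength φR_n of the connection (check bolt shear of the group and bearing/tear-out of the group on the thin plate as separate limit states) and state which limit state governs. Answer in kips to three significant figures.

100 kips (bolt shear governs)

Bolt shear: A_b = π·0.5²/4 = 0.1963 in²; R_n = 68 × 0.1963 × 10 × 1 = 133.5 kips → 0.75 × 133.5 = 100 kips.
Bearing (1.5 l_c t F_u ≤ 3.0 d t F_u): upper limit = 3.0·0.5·0.75·70 = 78.75 kips.
  Edge l_c = 1.25 − 0.5625/2 = 0.9688 → r_n = 76.29 kips; interior l_c = 2 − 0.5625 = 1.438 → r_n = 78.75 kips.
  R_n,bearing = 2·76.29 + 8·78.75 = 782.6 kips → 0.75 × 782.6 = 587 kips.
Bolt shear governs: 100 kips.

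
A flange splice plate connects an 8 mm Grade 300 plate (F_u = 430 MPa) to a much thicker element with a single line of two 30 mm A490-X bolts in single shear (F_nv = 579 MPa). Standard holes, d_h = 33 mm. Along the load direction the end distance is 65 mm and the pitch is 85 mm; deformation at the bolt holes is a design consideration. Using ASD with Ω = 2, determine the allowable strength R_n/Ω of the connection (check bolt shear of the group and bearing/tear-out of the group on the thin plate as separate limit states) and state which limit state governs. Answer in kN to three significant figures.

207 kN (bearing governs)

Bolt shear: A_b = π·30²/4 = 706.9 mm²; R_n = 579 × 706.9 × 2 × 1 / 1000 = 818.5 kN → 818.5 / 2 = 409 kN.
Bearing (1.2 l_c t F_u ≤ 2.4 d t F_u): upper limit = 2.4·30·8·430 / 1000 = 247.7 kN.
  Edge l_c = 65 − 33/2 = 48.5 → r_n = 200.2 kN; interior l_c = 85 − 33 = 52 → r_n = 214.7 kN.
  R_n,bearing = 1·200.2 + 1·214.7 = 414.9 kN → 414.9 / 2 = 207 kN.
Bearing governs: 207 kN.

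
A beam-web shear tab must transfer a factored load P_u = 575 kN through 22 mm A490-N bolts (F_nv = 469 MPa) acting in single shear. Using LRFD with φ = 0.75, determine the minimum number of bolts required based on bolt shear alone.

5 bolts

A_b = π·22²/4 = 380.1 mm².
Per-bolt design strength φR_n = 0.75 × 469 × 380.1 × 1 / 1000 = 133.7 kN.
n ≥ 575 / 133.7 = 4.3 → use 5 bolts.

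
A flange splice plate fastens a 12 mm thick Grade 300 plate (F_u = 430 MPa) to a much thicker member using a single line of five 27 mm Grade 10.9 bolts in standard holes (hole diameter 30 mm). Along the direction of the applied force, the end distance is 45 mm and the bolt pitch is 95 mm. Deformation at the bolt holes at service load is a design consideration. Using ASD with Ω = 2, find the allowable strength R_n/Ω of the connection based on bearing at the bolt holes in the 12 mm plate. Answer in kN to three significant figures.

Per bolt r_n = 1.2 l_c t F_u ≤ 2.4 d t F_u; upper limit = 2.4 × 27 × 12 × 430 / 1000 = 334.4 kN.
Edge bolt: l_c = 45 − 30/2 = 30 mm → 1.2 × 30 × 12 × 430 / 1000 = 185.8 → r_n = 185.8 kN.
Interior bolts: l_c = 95 − 30 = 65 mm → 1.2 × 65 × 12 × 430 / 1000 = 402.5 → r_n = 334.4 kN.
R_n = 1 × 185.8 + 4 × 334.4 = 1523 kN.
Allowable strength R_n/Ω = 1523 / 2 = 762 kN.

762 kN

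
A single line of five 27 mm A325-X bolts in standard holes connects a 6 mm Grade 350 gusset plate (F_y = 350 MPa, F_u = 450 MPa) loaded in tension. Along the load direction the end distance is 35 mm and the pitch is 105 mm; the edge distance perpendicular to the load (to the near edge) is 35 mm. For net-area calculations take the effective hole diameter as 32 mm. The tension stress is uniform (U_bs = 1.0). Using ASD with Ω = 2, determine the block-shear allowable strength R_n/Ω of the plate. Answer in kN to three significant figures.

278 kN

Shear plane L_v = 35 + 4·105 = 455 mm; A_gv = 455 × 6 = 2730 mm².
A_nv = (455 − 4.5·32) × 6 = 1866 mm².
A_nt = (35 − 0.5·32) × 6 = 114 mm².
0.6 F_u A_nv = 503.8 kN; 0.6 F_y A_gv = 573.3 kN → shear rupture governs the shear term.
R_n = 503.8 + 1.0 × 450 × 114 / 1000 = 555.1 kN.
Allowable strength R_n/Ω = 555.1 / 2 = 278 kN.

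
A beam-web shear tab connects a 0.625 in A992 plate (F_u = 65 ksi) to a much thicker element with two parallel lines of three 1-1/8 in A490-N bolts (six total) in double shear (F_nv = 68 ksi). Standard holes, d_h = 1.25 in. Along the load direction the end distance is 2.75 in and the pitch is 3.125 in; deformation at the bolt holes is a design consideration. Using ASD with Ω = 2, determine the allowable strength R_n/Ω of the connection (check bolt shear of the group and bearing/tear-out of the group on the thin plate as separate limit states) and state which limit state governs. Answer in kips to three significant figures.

286 kips (bearing governs)

Bolt shear: A_b = π·1.125²/4 = 0.994 in²; R_n = 68 × 0.994 × 6 × 2 = 811.1 kips → 811.1 / 2 = 406 kips.
Bearing (1.2 l_c t F_u ≤ 2.4 d t F_u): upper limit = 2.4·1.125·0.625·65 = 109.7 kips.
  Edge l_c = 2.75 − 1.25/2 = 2.125 → r_n = 103.6 kips; interior l_c = 3.125 − 1.25 = 1.875 → r_n = 91.41 kips.
  R_n,bearing = 2·103.6 + 4·91.41 = 572.8 kips → 572.8 / 2 = 286 kips.
Bearing governs: 286 kips.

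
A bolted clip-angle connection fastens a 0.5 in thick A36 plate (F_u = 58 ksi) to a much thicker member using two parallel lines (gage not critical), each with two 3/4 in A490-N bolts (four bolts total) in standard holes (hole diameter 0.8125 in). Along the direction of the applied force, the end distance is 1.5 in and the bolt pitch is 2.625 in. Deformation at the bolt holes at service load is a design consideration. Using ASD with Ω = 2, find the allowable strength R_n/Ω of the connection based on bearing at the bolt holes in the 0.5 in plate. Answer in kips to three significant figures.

90.3 kips

Per bolt r_n = 1.2 l_c t F_u ≤ 2.4 d t F_u; upper limit = 2.4 × 0.75 × 0.5 × 58 = 52.2 kips.
Edge bolt: l_c = 1.5 − 0.8125/2 = 1.094 in → 1.2 × 1.094 × 0.5 × 58 = 38.06 → r_n = 38.06 kips.
Interior bolts: l_c = 2.625 − 0.8125 = 1.812 in → 1.2 × 1.812 × 0.5 × 58 = 63.07 → r_n = 52.2 kips.
R_n = 2 × 38.06 + 2 × 52.2 = 180.5 kips.
Allowable strength R_n/Ω = 180.5 / 2 = 90.3 kips.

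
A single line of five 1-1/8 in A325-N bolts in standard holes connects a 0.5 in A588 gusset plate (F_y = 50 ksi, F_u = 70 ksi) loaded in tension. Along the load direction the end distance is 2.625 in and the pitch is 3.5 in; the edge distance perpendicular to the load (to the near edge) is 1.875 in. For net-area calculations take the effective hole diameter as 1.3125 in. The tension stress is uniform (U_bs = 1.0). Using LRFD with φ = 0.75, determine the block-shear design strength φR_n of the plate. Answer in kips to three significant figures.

201 kips

Shear plane L_v = 2.625 + 4·3.5 = 16.62 in; A_gv = 16.62 × 0.5 = 8.312 in².
A_nv = (16.62 − 4.5·1.3125) × 0.5 = 5.359 in².
A_nt = (1.875 − 0.5·1.3125) × 0.5 = 0.6094 in².
0.6 F_u A_nv = 225.1 kips; 0.6 F_y A_gv = 249.4 kips → shear rupture governs the shear term.
R_n = 225.1 + 1.0 × 70 × 0.6094 = 267.8 kips.
Design strength φR_n = 0.75 × 267.8 = 201 kips.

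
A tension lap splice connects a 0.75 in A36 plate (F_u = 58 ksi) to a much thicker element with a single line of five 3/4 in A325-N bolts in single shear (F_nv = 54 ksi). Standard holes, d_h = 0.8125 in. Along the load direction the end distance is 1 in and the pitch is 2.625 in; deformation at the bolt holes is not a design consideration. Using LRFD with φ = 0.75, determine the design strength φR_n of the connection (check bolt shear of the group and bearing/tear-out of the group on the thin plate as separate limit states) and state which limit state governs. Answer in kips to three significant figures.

89.5 kips (bolt shear governs)

Bolt shear: A_b = π·0.75²/4 = 0.4418 in²; R_n = 54 × 0.4418 × 5 × 1 = 119.3 kips → 0.75 × 119.3 = 89.5 kips.
Bearing (1.5 l_c t F_u ≤ 3.0 d t F_u): upper limit = 3.0·0.75·0.75·58 = 97.88 kips.
  Edge l_c = 1 − 0.8125/2 = 0.5938 → r_n = 38.74 kips; interior l_c = 2.625 − 0.8125 = 1.812 → r_n = 97.88 kips.
  R_n,bearing = 1·38.74 + 4·97.88 = 430.2 kips → 0.75 × 430.2 = 323 kips.
Bolt shear governs: 89.5 kips.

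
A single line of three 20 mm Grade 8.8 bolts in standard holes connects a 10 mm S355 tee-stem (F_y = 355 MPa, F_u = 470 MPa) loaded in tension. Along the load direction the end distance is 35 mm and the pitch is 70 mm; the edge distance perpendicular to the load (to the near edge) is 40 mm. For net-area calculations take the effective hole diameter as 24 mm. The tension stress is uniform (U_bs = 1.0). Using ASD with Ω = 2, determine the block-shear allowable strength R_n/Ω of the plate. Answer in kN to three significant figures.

Shear plane L_v = 35 + 2·70 = 175 mm; A_gv = 175 × 10 = 1750 mm².
A_nv = (175 − 2.5·24) × 10 = 1150 mm².
A_nt = (40 − 0.5·24) × 10 = 280 mm².
0.6 F_u A_nv = 324.3 kN; 0.6 F_y A_gv = 372.8 kN → shear rupture governs the shear term.
R_n = 324.3 + 1.0 × 470 × 280 / 1000 = 455.9 kN.
Allowable strength R_n/Ω = 455.9 / 2 = 228 kN.

228 kN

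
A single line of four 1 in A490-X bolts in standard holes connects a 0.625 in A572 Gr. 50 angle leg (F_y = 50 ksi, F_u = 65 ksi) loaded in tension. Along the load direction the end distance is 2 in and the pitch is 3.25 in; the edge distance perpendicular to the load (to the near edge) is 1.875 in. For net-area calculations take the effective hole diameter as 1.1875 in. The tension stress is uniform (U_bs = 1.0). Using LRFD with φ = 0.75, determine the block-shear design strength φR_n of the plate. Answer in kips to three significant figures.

178 kips

Shear plane L_v = 2 + 3·3.25 = 11.75 in; A_gv = 11.75 × 0.625 = 7.344 in².
A_nv = (11.75 − 3.5·1.1875) × 0.625 = 4.746 in².
A_nt = (1.875 − 0.5·1.1875) × 0.625 = 0.8008 in².
0.6 F_u A_nv = 185.1 kips; 0.6 F_y A_gv = 220.3 kips → shear rupture governs the shear term.
R_n = 185.1 + 1.0 × 65 × 0.8008 = 237.1 kips.
Design strength φR_n = 0.75 × 237.1 = 178 kips.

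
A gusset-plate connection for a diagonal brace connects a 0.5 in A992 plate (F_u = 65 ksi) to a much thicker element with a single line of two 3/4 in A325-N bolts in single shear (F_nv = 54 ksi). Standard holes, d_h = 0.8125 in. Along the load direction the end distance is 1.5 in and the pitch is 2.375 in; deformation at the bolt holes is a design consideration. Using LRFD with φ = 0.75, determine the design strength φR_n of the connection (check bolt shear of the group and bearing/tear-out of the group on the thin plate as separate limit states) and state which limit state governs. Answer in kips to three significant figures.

Bolt shear: A_b = π·0.75²/4 = 0.4418 in²; R_n = 54 × 0.4418 × 2 × 1 = 47.71 kips → 0.75 × 47.71 = 35.8 kips.
Bearing (1.2 l_c t F_u ≤ 2.4 d t F_u): upper limit = 2.4·0.75·0.5·65 = 58.5 kips.
  Edge l_c = 1.5 − 0.8125/2 = 1.094 → r_n = 42.66 kips; interior l_c = 2.375 − 0.8125 = 1.562 → r_n = 58.5 kips.
  R_n,bearing = 1·42.66 + 1·58.5 = 101.2 kips → 0.75 × 101.2 = 75.9 kips.
Bolt shear governs: 35.8 kips.

35.8 kips (bolt shear governs)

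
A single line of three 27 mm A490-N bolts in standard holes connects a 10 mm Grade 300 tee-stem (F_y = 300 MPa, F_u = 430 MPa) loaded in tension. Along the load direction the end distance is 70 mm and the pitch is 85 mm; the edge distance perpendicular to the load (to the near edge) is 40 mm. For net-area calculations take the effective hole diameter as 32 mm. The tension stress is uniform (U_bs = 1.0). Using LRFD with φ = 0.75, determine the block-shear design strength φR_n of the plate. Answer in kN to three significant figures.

387 kN

Shear plane L_v = 70 + 2·85 = 240 mm; A_gv = 240 × 10 = 2400 mm².
A_nv = (240 − 2.5·32) × 10 = 1600 mm².
A_nt = (40 − 0.5·32) × 10 = 240 mm².
0.6 F_u A_nv = 412.8 kN; 0.6 F_y A_gv = 432 kN → shear rupture governs the shear term.
R_n = 412.8 + 1.0 × 430 × 240 / 1000 = 516 kN.
Design strength φR_n = 0.75 × 516 = 387 kN.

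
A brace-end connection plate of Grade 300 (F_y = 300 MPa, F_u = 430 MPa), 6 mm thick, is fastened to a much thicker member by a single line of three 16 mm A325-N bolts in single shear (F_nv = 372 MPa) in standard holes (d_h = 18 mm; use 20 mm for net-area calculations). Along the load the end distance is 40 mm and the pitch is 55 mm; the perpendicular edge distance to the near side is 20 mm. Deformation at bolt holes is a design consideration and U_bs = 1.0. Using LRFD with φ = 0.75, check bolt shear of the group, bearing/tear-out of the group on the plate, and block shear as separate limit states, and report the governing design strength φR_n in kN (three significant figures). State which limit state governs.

Bolt shear: A_b = π·16²/4 = 201.1 mm²; R_n = 372 × 201.1 × 3 × 1 / 1000 = 224.4 kN → 0.75 × 224.4 = 168 kN.
Bearing: edge l_c = 31, r_n = 95.98 kN; interior l_c = 37, r_n = 99.07 kN; R_n = 95.98 + 2·99.07 = 294.1 kN → 221 kN.
Block shear: A_gv = 900, A_nv = 600, A_nt = 60 mm²; R_n = min(0.6F_uA_nv, 0.6F_yA_gv) + U_bs·F_u·A_nt = 180.6 kN → 135 kN.
Block shear governs: 135 kN.

135 kN (block shear governs)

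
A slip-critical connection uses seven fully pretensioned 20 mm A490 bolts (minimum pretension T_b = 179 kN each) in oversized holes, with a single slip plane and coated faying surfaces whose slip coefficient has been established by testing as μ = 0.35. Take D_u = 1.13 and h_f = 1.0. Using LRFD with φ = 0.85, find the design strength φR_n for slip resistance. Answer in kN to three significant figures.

421 kN

R_n = μ · D_u · h_f · T_b · n_s · n_b = 0.35 × 1.13 × 1.0 × 179 × 1 × 7 = 495.6 kN.
Design strength φR_n = 0.85 × 495.6 = 421 kN.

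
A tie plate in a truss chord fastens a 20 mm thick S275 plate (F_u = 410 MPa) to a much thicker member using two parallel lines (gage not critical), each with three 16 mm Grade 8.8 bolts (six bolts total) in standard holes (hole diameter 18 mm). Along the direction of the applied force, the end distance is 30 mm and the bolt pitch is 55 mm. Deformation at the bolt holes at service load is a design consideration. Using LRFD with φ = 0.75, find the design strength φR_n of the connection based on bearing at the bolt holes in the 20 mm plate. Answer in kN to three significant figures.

1250 kN

Per bolt r_n = 1.2 l_c t F_u ≤ 2.4 d t F_u; upper limit = 2.4 × 16 × 20 × 410 / 1000 = 314.9 kN.
Edge bolt: l_c = 30 − 18/2 = 21 mm → 1.2 × 21 × 20 × 410 / 1000 = 206.6 → r_n = 206.6 kN.
Interior bolts: l_c = 55 − 18 = 37 mm → 1.2 × 37 × 20 × 410 / 1000 = 364.1 → r_n = 314.9 kN.
R_n = 2 × 206.6 + 4 × 314.9 = 1673 kN.
Design strength φR_n = 0.75 × 1673 = 1250 kN.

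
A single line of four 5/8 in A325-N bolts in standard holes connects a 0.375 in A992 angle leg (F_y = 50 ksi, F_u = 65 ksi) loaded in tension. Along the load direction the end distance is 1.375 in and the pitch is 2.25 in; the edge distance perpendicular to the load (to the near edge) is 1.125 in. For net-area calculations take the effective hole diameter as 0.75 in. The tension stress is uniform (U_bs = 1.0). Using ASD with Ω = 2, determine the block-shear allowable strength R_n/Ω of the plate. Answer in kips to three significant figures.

Shear plane L_v = 1.375 + 3·2.25 = 8.125 in; A_gv = 8.125 × 0.375 = 3.047 in².
A_nv = (8.125 − 3.5·0.75) × 0.375 = 2.062 in².
A_nt = (1.125 − 0.5·0.75) × 0.375 = 0.2812 in².
0.6 F_u A_nv = 80.44 kips; 0.6 F_y A_gv = 91.41 kips → shear rupture governs the shear term.
R_n = 80.44 + 1.0 × 65 × 0.2812 = 98.72 kips.
Allowable strength R_n/Ω = 98.72 / 2 = 49.4 kips.

49.4 kips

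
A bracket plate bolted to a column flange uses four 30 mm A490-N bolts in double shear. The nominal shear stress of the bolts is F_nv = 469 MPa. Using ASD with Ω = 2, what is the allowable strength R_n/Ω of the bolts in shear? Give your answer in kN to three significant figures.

A_b = π × 30² / 4 = 706.9 mm².
R_n = F_nv · A_b · n · n_s = 469 × 706.9 × 4 × 2 / 1000 = 2652 kN.
Allowable strength R_n/Ω = 2652 / 2 = 1330 kN.

1330 kN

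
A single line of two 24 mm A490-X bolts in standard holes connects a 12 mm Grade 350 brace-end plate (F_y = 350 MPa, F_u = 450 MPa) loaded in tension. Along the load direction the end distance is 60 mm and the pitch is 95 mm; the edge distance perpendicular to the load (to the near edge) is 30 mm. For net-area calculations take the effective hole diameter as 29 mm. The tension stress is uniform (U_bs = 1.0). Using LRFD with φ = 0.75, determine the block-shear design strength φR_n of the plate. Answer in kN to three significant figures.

334 kN

Shear plane L_v = 60 + 1·95 = 155 mm; A_gv = 155 × 12 = 1860 mm².
A_nv = (155 − 1.5·29) × 12 = 1338 mm².
A_nt = (30 − 0.5·29) × 12 = 186 mm².
0.6 F_u A_nv = 361.3 kN; 0.6 F_y A_gv = 390.6 kN → shear rupture governs the shear term.
R_n = 361.3 + 1.0 × 450 × 186 / 1000 = 445 kN.
Design strength φR_n = 0.75 × 445 = 334 kN.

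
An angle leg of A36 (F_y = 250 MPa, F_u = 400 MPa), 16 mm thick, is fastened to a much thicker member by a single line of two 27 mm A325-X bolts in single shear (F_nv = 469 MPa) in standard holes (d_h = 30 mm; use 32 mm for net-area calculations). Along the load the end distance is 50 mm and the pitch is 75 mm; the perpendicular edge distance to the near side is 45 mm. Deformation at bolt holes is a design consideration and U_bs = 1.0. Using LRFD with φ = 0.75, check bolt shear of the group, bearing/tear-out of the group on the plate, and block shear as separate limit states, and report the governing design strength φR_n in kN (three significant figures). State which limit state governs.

361 kN (block shear governs)

Bolt shear: A_b = π·27²/4 = 572.6 mm²; R_n = 469 × 572.6 × 2 × 1 / 1000 = 537.1 kN → 0.75 × 537.1 = 403 kN.
Bearing: edge l_c = 35, r_n = 268.8 kN; interior l_c = 45, r_n = 345.6 kN; R_n = 268.8 + 1·345.6 = 614.4 kN → 461 kN.
Block shear: A_gv = 2000, A_nv = 1232, A_nt = 464 mm²; R_n = min(0.6F_uA_nv, 0.6F_yA_gv) + U_bs·F_u·A_nt = 481.3 kN → 361 kN.
Block shear governs: 361 kN.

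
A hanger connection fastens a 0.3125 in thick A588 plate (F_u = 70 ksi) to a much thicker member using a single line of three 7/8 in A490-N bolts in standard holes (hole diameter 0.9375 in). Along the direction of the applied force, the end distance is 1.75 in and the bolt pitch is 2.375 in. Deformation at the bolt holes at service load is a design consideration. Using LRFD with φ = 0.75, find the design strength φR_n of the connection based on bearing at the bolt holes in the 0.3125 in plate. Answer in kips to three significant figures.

81.8 kips

Per bolt r_n = 1.2 l_c t F_u ≤ 2.4 d t F_u; upper limit = 2.4 × 0.875 × 0.3125 × 70 = 45.94 kips.
Edge bolt: l_c = 1.75 − 0.9375/2 = 1.281 in → 1.2 × 1.281 × 0.3125 × 70 = 33.63 → r_n = 33.63 kips.
Interior bolts: l_c = 2.375 − 0.9375 = 1.438 in → 1.2 × 1.438 × 0.3125 × 70 = 37.73 → r_n = 37.73 kips.
R_n = 1 × 33.63 + 2 × 37.73 = 109.1 kips.
Design strength φR_n = 0.75 × 109.1 = 81.8 kips.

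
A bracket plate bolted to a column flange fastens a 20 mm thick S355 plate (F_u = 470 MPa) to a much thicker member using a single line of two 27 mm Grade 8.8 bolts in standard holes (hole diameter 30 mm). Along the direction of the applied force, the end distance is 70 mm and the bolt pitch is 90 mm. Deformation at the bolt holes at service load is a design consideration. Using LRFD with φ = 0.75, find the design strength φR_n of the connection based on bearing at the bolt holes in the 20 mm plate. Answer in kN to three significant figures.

914 kN

Per bolt r_n = 1.2 l_c t F_u ≤ 2.4 d t F_u; upper limit = 2.4 × 27 × 20 × 470 / 1000 = 609.1 kN.
Edge bolt: l_c = 70 − 30/2 = 55 mm → 1.2 × 55 × 20 × 470 / 1000 = 620.4 → r_n = 609.1 kN.
Interior bolts: l_c = 90 − 30 = 60 mm → 1.2 × 60 × 20 × 470 / 1000 = 676.8 → r_n = 609.1 kN.
R_n = 1 × 609.1 + 1 × 609.1 = 1218 kN.
Design strength φR_n = 0.75 × 1218 = 914 kN.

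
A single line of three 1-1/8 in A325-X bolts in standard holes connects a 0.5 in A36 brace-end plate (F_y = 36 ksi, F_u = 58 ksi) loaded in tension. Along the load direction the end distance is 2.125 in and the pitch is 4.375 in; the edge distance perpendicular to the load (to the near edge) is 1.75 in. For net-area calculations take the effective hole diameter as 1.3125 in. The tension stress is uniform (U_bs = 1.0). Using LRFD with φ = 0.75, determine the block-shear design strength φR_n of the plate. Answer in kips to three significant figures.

Shear plane L_v = 2.125 + 2·4.375 = 10.88 in; A_gv = 10.88 × 0.5 = 5.438 in².
A_nv = (10.88 − 2.5·1.3125) × 0.5 = 3.797 in².
A_nt = (1.75 − 0.5·1.3125) × 0.5 = 0.5469 in².
0.6 F_u A_nv = 132.1 kips; 0.6 F_y A_gv = 117.4 kips → shear yielding governs the shear term.
R_n = 117.4 + 1.0 × 58 × 0.5469 = 149.2 kips.
Design strength φR_n = 0.75 × 149.2 = 112 kips.

112 kips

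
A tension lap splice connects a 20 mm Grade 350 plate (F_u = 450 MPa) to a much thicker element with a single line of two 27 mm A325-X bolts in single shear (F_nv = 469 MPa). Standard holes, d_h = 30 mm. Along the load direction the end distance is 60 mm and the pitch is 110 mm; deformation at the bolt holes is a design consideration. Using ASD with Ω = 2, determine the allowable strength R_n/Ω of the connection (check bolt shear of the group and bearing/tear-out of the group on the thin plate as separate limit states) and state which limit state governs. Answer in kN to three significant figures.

269 kN (bolt shear governs)

Bolt shear: A_b = π·27²/4 = 572.6 mm²; R_n = 469 × 572.6 × 2 × 1 / 1000 = 537.1 kN → 537.1 / 2 = 269 kN.
Bearing (1.2 l_c t F_u ≤ 2.4 d t F_u): upper limit = 2.4·27·20·450 / 1000 = 583.2 kN.
  Edge l_c = 60 − 30/2 = 45 → r_n = 486 kN; interior l_c = 110 − 30 = 80 → r_n = 583.2 kN.
  R_n,bearing = 1·486 + 1·583.2 = 1069 kN → 1069 / 2 = 535 kN.
Bolt shear governs: 269 kN.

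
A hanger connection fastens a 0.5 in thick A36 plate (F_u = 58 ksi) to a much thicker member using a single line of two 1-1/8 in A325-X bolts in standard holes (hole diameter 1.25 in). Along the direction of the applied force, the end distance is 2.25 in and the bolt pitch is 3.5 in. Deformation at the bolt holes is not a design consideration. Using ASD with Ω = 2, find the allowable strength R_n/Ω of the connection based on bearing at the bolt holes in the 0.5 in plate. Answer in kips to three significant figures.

84.3 kips

Per bolt r_n = 1.5 l_c t F_u ≤ 3.0 d t F_u; upper limit = 3.0 × 1.125 × 0.5 × 58 = 97.88 kips.
Edge bolt: l_c = 2.25 − 1.25/2 = 1.625 in → 1.5 × 1.625 × 0.5 × 58 = 70.69 → r_n = 70.69 kips.
Interior bolts: l_c = 3.5 − 1.25 = 2.25 in → 1.5 × 2.25 × 0.5 × 58 = 97.88 → r_n = 97.88 kips.
R_n = 1 × 70.69 + 1 × 97.88 = 168.6 kips.
Allowable strength R_n/Ω = 168.6 / 2 = 84.3 kips.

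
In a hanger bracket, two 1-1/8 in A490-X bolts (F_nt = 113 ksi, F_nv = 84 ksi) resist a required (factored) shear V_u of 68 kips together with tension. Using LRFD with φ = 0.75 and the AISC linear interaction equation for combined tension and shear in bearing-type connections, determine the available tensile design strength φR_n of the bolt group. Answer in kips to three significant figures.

A_b = π·1.125²/4 = 0.994 in²; f_rv = 68 / (2 × 0.994) = 34.2 ksi.
F'_nt = 1.3 F_nt − (F_nt / φF_nv) f_rv = 1.3·113 − (113/(0.75·84))·34.2 = 85.55 ksi, capped at F_nt → F'_nt = 85.55 ksi.
R_n = F'_nt · A_b · n = 85.55 × 0.994 × 2 = 170.1 kips.
Design strength φR_n = 0.75 × 170.1 = 128 kips.

128 kips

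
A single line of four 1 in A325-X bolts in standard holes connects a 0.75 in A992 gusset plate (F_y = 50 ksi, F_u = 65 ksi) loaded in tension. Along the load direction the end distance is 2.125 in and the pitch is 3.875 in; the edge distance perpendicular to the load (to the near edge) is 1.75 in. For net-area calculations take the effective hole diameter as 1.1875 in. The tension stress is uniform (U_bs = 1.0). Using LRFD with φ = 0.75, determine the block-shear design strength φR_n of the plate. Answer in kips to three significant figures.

253 kips

Shear plane L_v = 2.125 + 3·3.875 = 13.75 in; A_gv = 13.75 × 0.75 = 10.31 in².
A_nv = (13.75 − 3.5·1.1875) × 0.75 = 7.195 in².
A_nt = (1.75 − 0.5·1.1875) × 0.75 = 0.8672 in².
0.6 F_u A_nv = 280.6 kips; 0.6 F_y A_gv = 309.4 kips → shear rupture governs the shear term.
R_n = 280.6 + 1.0 × 65 × 0.8672 = 337 kips.
Design strength φR_n = 0.75 × 337 = 253 kips.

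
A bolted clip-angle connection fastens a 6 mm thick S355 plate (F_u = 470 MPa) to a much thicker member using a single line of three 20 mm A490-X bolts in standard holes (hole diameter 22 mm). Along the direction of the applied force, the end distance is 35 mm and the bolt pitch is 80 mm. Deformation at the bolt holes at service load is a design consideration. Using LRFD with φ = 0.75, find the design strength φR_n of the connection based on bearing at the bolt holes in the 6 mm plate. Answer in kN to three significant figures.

Per bolt r_n = 1.2 l_c t F_u ≤ 2.4 d t F_u; upper limit = 2.4 × 20 × 6 × 470 / 1000 = 135.4 kN.
Edge bolt: l_c = 35 − 22/2 = 24 mm → 1.2 × 24 × 6 × 470 / 1000 = 81.22 → r_n = 81.22 kN.
Interior bolts: l_c = 80 − 22 = 58 mm → 1.2 × 58 × 6 × 470 / 1000 = 196.3 → r_n = 135.4 kN.
R_n = 1 × 81.22 + 2 × 135.4 = 351.9 kN.
Design strength φR_n = 0.75 × 351.9 = 264 kN.

264 kN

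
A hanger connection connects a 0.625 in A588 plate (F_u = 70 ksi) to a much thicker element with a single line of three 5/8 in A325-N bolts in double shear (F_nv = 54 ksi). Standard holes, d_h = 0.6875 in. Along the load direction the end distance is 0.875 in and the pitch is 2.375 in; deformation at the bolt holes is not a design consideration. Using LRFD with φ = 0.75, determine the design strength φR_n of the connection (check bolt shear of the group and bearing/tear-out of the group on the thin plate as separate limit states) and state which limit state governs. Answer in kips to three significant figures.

74.6 kips (bolt shear governs)

Bolt shear: A_b = π·0.625²/4 = 0.3068 in²; R_n = 54 × 0.3068 × 3 × 2 = 99.4 kips → 0.75 × 99.4 = 74.6 kips.
Bearing (1.5 l_c t F_u ≤ 3.0 d t F_u): upper limit = 3.0·0.625·0.625·70 = 82.03 kips.
  Edge l_c = 0.875 − 0.6875/2 = 0.5312 → r_n = 34.86 kips; interior l_c = 2.375 − 0.6875 = 1.688 → r_n = 82.03 kips.
  R_n,bearing = 1·34.86 + 2·82.03 = 198.9 kips → 0.75 × 198.9 = 149 kips.
Bolt shear governs: 74.6 kips.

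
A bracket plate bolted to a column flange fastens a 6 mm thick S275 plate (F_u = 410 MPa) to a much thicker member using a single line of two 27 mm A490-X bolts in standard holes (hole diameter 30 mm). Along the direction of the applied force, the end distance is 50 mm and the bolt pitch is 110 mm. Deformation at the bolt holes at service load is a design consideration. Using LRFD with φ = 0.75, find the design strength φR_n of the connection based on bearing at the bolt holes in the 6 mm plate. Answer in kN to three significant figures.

197 kN

Per bolt r_n = 1.2 l_c t F_u ≤ 2.4 d t F_u; upper limit = 2.4 × 27 × 6 × 410 / 1000 = 159.4 kN.
Edge bolt: l_c = 50 − 30/2 = 35 mm → 1.2 × 35 × 6 × 410 / 1000 = 103.3 → r_n = 103.3 kN.
Interior bolts: l_c = 110 − 30 = 80 mm → 1.2 × 80 × 6 × 410 / 1000 = 236.2 → r_n = 159.4 kN.
R_n = 1 × 103.3 + 1 × 159.4 = 262.7 kN.
Design strength φR_n = 0.75 × 262.7 = 197 kN.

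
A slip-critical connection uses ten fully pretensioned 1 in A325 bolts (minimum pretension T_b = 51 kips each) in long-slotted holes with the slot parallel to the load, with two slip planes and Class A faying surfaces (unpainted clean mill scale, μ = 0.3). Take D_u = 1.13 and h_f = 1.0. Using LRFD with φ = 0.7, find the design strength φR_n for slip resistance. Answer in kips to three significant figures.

242 kips

R_n = μ · D_u · h_f · T_b · n_s · n_b = 0.3 × 1.13 × 1.0 × 51 × 2 × 10 = 345.8 kips.
Design strength φR_n = 0.7 × 345.8 = 242 kips.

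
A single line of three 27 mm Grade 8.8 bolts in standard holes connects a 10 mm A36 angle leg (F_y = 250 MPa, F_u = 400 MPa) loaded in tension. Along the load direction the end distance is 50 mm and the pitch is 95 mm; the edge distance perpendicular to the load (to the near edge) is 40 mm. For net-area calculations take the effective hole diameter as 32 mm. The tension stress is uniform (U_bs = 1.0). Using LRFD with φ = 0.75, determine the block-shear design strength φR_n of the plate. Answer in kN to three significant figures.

342 kN

Shear plane L_v = 50 + 2·95 = 240 mm; A_gv = 240 × 10 = 2400 mm².
A_nv = (240 − 2.5·32) × 10 = 1600 mm².
A_nt = (40 − 0.5·32) × 10 = 240 mm².
0.6 F_u A_nv = 384 kN; 0.6 F_y A_gv = 360 kN → shear yielding governs the shear term.
R_n = 360 + 1.0 × 400 × 240 / 1000 = 456 kN.
Design strength φR_n = 0.75 × 456 = 342 kN.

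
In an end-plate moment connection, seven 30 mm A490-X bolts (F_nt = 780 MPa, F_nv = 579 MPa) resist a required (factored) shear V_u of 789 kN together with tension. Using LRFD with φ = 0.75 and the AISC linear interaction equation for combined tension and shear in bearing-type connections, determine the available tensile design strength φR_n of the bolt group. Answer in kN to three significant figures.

A_b = π·30²/4 = 706.9 mm²; f_rv = 789 × 1000 / (7 × 706.9) = 159.5 MPa.
F'_nt = 1.3 F_nt − (F_nt / φF_nv) f_rv = 1.3·780 − (780/(0.75·579))·159.5 = 727.6 MPa, capped at F_nt → F'_nt = 727.6 MPa.
R_n = F'_nt · A_b · n = 727.6 × 706.9 × 7 / 1000 = 3600 kN.
Design strength φR_n = 0.75 × 3600 = 2700 kN.

2700 kN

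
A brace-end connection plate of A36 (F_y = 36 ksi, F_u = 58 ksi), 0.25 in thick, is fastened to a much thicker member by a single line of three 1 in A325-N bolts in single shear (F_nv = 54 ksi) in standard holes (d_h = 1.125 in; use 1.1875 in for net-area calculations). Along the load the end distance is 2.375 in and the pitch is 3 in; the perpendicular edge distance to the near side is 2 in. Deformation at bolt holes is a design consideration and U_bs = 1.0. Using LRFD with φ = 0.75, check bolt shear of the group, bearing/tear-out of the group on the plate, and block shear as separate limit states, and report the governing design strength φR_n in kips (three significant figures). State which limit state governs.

49.2 kips (block shear governs)

Bolt shear: A_b = π·1²/4 = 0.7854 in²; R_n = 54 × 0.7854 × 3 × 1 = 127.2 kips → 0.75 × 127.2 = 95.4 kips.
Bearing: edge l_c = 1.812, r_n = 31.54 kips; interior l_c = 1.875, r_n = 32.62 kips; R_n = 31.54 + 2·32.62 = 96.79 kips → 72.6 kips.
Block shear: A_gv = 2.094, A_nv = 1.352, A_nt = 0.3516 in²; R_n = min(0.6F_uA_nv, 0.6F_yA_gv) + U_bs·F_u·A_nt = 65.62 kips → 49.2 kips.
Block shear governs: 49.2 kips.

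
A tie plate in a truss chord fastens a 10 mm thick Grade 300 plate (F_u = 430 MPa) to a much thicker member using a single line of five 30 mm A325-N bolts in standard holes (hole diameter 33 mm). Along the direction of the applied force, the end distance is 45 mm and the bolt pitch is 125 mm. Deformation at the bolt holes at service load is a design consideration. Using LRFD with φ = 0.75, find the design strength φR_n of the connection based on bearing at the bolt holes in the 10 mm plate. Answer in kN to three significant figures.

1040 kN

Per bolt r_n = 1.2 l_c t F_u ≤ 2.4 d t F_u; upper limit = 2.4 × 30 × 10 × 430 / 1000 = 309.6 kN.
Edge bolt: l_c = 45 − 33/2 = 28.5 mm → 1.2 × 28.5 × 10 × 430 / 1000 = 147.1 → r_n = 147.1 kN.
Interior bolts: l_c = 125 − 33 = 92 mm → 1.2 × 92 × 10 × 430 / 1000 = 474.7 → r_n = 309.6 kN.
R_n = 1 × 147.1 + 4 × 309.6 = 1385 kN.
Design strength φR_n = 0.75 × 1385 = 1040 kN.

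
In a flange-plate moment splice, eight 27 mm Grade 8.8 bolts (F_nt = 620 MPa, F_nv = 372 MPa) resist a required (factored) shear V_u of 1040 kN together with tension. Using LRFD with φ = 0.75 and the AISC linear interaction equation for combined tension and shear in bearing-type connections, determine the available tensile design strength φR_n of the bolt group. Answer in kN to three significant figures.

1040 kN

A_b = π·27²/4 = 572.6 mm²; f_rv = 1040 × 1000 / (8 × 572.6) = 227.1 MPa.
F'_nt = 1.3 F_nt − (F_nt / φF_nv) f_rv = 1.3·620 − (620/(0.75·372))·227.1 = 301.4 MPa, capped at F_nt → F'_nt = 301.4 MPa.
R_n = F'_nt · A_b · n = 301.4 × 572.6 × 8 / 1000 = 1381 kN.
Design strength φR_n = 0.75 × 1381 = 1040 kN.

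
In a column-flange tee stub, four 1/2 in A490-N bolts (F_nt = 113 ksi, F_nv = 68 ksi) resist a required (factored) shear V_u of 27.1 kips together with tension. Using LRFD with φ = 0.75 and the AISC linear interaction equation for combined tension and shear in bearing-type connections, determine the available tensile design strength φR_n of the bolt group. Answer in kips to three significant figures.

A_b = π·0.5²/4 = 0.1963 in²; f_rv = 27.1 / (4 × 0.1963) = 34.5 ksi.
F'_nt = 1.3 F_nt − (F_nt / φF_nv) f_rv = 1.3·113 − (113/(0.75·68))·34.5 = 70.45 ksi, capped at F_nt → F'_nt = 70.45 ksi.
R_n = F'_nt · A_b · n = 70.45 × 0.1963 × 4 = 55.33 kips.
Design strength φR_n = 0.75 × 55.33 = 41.5 kips.

41.5 kips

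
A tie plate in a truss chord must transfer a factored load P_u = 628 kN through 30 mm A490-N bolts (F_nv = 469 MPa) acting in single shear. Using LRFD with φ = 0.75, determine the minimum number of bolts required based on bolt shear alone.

3 bolts

A_b = π·30²/4 = 706.9 mm².
Per-bolt design strength φR_n = 0.75 × 469 × 706.9 × 1 / 1000 = 248.6 kN.
n ≥ 628 / 248.6 = 2.526 → use 3 bolts.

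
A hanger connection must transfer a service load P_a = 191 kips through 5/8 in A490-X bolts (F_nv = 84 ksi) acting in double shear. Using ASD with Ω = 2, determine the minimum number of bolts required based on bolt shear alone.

A_b = π·0.625²/4 = 0.3068 in².
Per-bolt allowable strength R_n/Ω = 84 × 0.3068 × 2 / 2 = 25.77 kips.
n ≥ 191 / 25.77 = 7.411 → use 8 bolts.

8 bolts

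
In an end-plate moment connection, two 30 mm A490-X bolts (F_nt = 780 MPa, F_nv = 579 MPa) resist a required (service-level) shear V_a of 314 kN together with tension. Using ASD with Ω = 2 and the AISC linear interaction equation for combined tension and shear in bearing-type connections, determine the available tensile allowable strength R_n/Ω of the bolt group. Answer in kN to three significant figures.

294 kN

A_b = π·30²/4 = 706.9 mm²; f_rv = 314 × 1000 / (2 × 706.9) = 222.1 MPa.
F'_nt = 1.3 F_nt − (Ω F_nt / F_nv) f_rv = 1.3·780 − (2·780/579)·222.1 = 415.6 MPa, capped at F_nt → F'_nt = 415.6 MPa.
R_n = F'_nt · A_b · n = 415.6 × 706.9 × 2 / 1000 = 587.5 kN.
Allowable strength R_n/Ω = 587.5 / 2 = 294 kN.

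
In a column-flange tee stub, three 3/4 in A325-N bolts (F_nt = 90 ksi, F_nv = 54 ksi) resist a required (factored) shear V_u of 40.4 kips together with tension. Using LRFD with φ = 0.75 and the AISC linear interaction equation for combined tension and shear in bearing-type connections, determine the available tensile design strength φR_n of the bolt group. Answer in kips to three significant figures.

49 kips

A_b = π·0.75²/4 = 0.4418 in²; f_rv = 40.4 / (3 × 0.4418) = 30.48 ksi.
F'_nt = 1.3 F_nt − (F_nt / φF_nv) f_rv = 1.3·90 − (90/(0.75·54))·30.48 = 49.26 ksi, capped at F_nt → F'_nt = 49.26 ksi.
R_n = F'_nt · A_b · n = 49.26 × 0.4418 × 3 = 65.29 kips.
Design strength φR_n = 0.75 × 65.29 = 49 kips.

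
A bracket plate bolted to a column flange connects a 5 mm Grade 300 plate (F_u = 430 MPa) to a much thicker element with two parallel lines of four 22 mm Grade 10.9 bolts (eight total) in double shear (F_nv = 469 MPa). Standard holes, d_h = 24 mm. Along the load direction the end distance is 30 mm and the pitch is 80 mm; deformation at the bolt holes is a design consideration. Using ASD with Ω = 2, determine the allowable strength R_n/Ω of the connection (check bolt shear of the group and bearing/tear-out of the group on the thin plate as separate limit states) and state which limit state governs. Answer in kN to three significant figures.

Bolt shear: A_b = π·22²/4 = 380.1 mm²; R_n = 469 × 380.1 × 8 × 2 / 1000 = 2853 kN → 2853 / 2 = 1430 kN.
Bearing (1.2 l_c t F_u ≤ 2.4 d t F_u): upper limit = 2.4·22·5·430 / 1000 = 113.5 kN.
  Edge l_c = 30 − 24/2 = 18 → r_n = 46.44 kN; interior l_c = 80 − 24 = 56 → r_n = 113.5 kN.
  R_n,bearing = 2·46.44 + 6·113.5 = 774 kN → 774 / 2 = 387 kN.
Bearing governs: 387 kN.

387 kN (bearing governs)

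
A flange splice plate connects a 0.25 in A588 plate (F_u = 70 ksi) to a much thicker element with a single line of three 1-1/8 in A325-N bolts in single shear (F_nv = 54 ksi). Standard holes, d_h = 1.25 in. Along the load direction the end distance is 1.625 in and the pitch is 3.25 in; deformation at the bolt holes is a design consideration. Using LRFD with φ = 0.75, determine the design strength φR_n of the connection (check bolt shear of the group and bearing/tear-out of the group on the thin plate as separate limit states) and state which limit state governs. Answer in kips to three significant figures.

Bolt shear: A_b = π·1.125²/4 = 0.994 in²; R_n = 54 × 0.994 × 3 × 1 = 161 kips → 0.75 × 161 = 121 kips.
Bearing (1.2 l_c t F_u ≤ 2.4 d t F_u): upper limit = 2.4·1.125·0.25·70 = 47.25 kips.
  Edge l_c = 1.625 − 1.25/2 = 1 → r_n = 21 kips; interior l_c = 3.25 − 1.25 = 2 → r_n = 42 kips.
  R_n,bearing = 1·21 + 2·42 = 105 kips → 0.75 × 105 = 78.8 kips.
Bearing governs: 78.8 kips.

78.8 kips (bearing governs)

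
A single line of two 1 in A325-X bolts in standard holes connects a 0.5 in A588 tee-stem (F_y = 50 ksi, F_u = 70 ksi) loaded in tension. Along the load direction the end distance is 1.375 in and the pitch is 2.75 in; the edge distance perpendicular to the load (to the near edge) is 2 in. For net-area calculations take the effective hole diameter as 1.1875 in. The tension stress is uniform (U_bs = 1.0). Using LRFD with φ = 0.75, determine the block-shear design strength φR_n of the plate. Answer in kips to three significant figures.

Shear plane L_v = 1.375 + 1·2.75 = 4.125 in; A_gv = 4.125 × 0.5 = 2.062 in².
A_nv = (4.125 − 1.5·1.1875) × 0.5 = 1.172 in².
A_nt = (2 − 0.5·1.1875) × 0.5 = 0.7031 in².
0.6 F_u A_nv = 49.22 kips; 0.6 F_y A_gv = 61.88 kips → shear rupture governs the shear term.
R_n = 49.22 + 1.0 × 70 × 0.7031 = 98.44 kips.
Design strength φR_n = 0.75 × 98.44 = 73.8 kips.

73.8 kips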